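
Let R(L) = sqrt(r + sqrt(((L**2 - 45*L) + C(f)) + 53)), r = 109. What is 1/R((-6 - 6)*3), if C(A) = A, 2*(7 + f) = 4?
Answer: 1/sqrt(109 + 2*sqrt(741)) ≈ 0.078220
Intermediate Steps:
f = -5 (f = -7 + (1/2)*4 = -7 + 2 = -5)
R(L) = sqrt(109 + sqrt(48 + L**2 - 45*L)) (R(L) = sqrt(109 + sqrt(((L**2 - 45*L) - 5) + 53)) = sqrt(109 + sqrt((-5 + L**2 - 45*L) + 53)) = sqrt(109 + sqrt(48 + L**2 - 45*L)))
1/R((-6 - 6)*3) = 1/(sqrt(109 + sqrt(48 + ((-6 - 6)*3)**2 - 45*(-6 - 6)*3))) = 1/(sqrt(109 + sqrt(48 + (-12*3)**2 - (-540)*3))) = 1/(sqrt(109 + sqrt(48 + (-36)**2 - 45*(-36)))) = 1/(sqrt(109 + sqrt(48 + 1296 + 1620))) = 1/(sqrt(109 + sqrt(2964))) = 1/(sqrt(109 + 2*sqrt(741))) = 1/sqrt(109 + 2*sqrt(741))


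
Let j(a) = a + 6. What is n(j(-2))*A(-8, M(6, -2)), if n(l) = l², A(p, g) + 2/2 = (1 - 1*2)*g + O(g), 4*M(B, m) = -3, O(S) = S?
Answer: -16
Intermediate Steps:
j(a) = 6 + a
M(B, m) = -¾ (M(B, m) = (¼)*(-3) = -¾)
A(p, g) = -1 (A(p, g) = -1 + ((1 - 1*2)*g + g) = -1 + ((1 - 2)*g + g) = -1 + (-g + g) = -1 + 0 = -1)
n(j(-2))*A(-8, M(6, -2)) = (6 - 2)²*(-1) = 4²*(-1) = 16*(-1) = -16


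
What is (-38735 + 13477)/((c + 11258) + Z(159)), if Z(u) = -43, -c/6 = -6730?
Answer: -25258/51595 ≈ -0.48954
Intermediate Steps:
c = 40380 (c = -6*(-6730) = 40380)
(-38735 + 13477)/((c + 11258) + Z(159)) = (-38735 + 13477)/((40380 + 11258) - 43) = -25258/(51638 - 43) = -25258/51595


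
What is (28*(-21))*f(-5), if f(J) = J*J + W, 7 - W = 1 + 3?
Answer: -16464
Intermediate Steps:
W = 3 (W = 7 - (1 + 3) = 7 - 1*4 = 7 - 4 = 3)
f(J) = 3 + J² (f(J) = J*J + 3 = J² + 3 = 3 + J²)
(28*(-21))*f(-5) = (28*(-21))*(3 + (-5)²) = -588*(3 + 25) = -588*28 = -16464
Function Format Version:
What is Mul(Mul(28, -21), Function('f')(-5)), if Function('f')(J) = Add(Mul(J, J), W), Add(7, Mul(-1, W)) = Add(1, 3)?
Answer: -16464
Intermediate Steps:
W = 3 (W = Add(7, Mul(-1, Add(1, 3))) = Add(7, Mul(-1, 4)) = Add(7, -4) = 3)
Function('f')(J) = Add(3, Pow(J, 2)) (Function('f')(J) = Add(Mul(J, J), 3) = Add(Pow(J, 2), 3) = Add(3, Pow(J, 2)))
Mul(Mul(28, -21), Function('f')(-5)) = Mul(Mul(28, -21), Add(3, Pow(-5, 2))) = Mul(-588, Add(3, 25)) = Mul(-588, 28) = -16464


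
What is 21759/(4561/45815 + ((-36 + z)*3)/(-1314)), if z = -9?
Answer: 145545733410/1353131 ≈ 1.0756e+5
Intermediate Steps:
21759/(4561/45815 + ((-36 + z)*3)/(-1314)) = 21759/(4561/45815 + ((-36 - 9)*3)/(-1314)) = 21759/(4561*(1/45815) - 45*3*(-1/1314)) = 21759/(4561/45815 - 135*(-1/1314)) = 21759/(4561/45815 + 15/146) = 21759/(1353131/6688990) = 21759*(6688990/1353131) = 145545733410/1353131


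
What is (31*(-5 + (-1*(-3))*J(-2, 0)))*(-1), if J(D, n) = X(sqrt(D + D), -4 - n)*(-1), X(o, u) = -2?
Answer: -31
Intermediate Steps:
J(D, n) = 2 (J(D, n) = -2*(-1) = 2)
(31*(-5 + (-1*(-3))*J(-2, 0)))*(-1) = (31*(-5 - 1*(-3)*2))*(-1) = (31*(-5 + 3*2))*(-1) = (31*(-5 + 6))*(-1) = (31*1)*(-1) = 31*(-1) = -31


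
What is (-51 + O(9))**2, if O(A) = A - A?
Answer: 2601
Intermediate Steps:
O(A) = 0
(-51 + O(9))**2 = (-51 + 0)**2 = (-51)**2 = 2601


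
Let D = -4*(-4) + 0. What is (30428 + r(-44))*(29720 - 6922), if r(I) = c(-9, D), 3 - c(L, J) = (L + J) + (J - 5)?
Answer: 693355574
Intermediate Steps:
D = 16 (D = 16 + 0 = 16)
c(L, J) = 8 - L - 2*J (c(L, J) = 3 - ((L + J) + (J - 5)) = 3 - ((J + L) + (-5 + J)) = 3 - (-5 + L + 2*J) = 3 + (5 - L - 2*J) = 8 - L - 2*J)
r(I) = -15 (r(I) = 8 - 1*(-9) - 2*16 = 8 + 9 - 32 = -15)
(30428 + r(-44))*(29720 - 6922) = (30428 - 15)*(29720 - 6922) = 30413*22798 = 693355574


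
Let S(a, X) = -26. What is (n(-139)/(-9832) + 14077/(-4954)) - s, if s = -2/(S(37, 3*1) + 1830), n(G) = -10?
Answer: -15593496865/5491796332 ≈ -2.8394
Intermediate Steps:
s = -1/902 (s = -2/(-26 + 1830) = -2/1804 = (1/1804)*(-2) = -1/902 ≈ -0.0011086)
(n(-139)/(-9832) + 14077/(-4954)) - s = (-10/(-9832) + 14077/(-4954)) - 1*(-1/902) = (-10*(-1/9832) + 14077*(-1/4954)) + 1/902 = (5/4916 - 14077/4954) + 1/902 = -34588881/12176932 + 1/902 = -15593496865/5491796332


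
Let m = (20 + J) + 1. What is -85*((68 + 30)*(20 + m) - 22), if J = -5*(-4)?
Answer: -506260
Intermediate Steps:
J = 20
m = 41 (m = (20 + 20) + 1 = 40 + 1 = 41)
-85*((68 + 30)*(20 + m) - 22) = -85*((68 + 30)*(20 + 41) - 22) = -85*(98*61 - 22) = -85*(5978 - 22) = -85*5956 = -506260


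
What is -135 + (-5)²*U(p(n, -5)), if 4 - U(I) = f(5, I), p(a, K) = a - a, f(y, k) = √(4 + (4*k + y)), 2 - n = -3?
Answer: -110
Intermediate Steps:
n = 5 (n = 2 - 1*(-3) = 2 + 3 = 5)
f(y, k) = √(4 + y + 4*k) (f(y, k) = √(4 + (y + 4*k)) = √(4 + y + 4*k))
p(a, K) = 0
U(I) = 4 - √(9 + 4*I) (U(I) = 4 - √(4 + 5 + 4*I) = 4 - √(9 + 4*I))
-135 + (-5)²*U(p(n, -5)) = -135 + (-5)²*(4 - √(9 + 4*0)) = -135 + 25*(4 - √(9 + 0)) = -135 + 25*(4 - √9) = -135 + 25*(4 - 1*3) = -135 + 25*(4 - 3) = -135 + 25*1 = -135 + 25 = -110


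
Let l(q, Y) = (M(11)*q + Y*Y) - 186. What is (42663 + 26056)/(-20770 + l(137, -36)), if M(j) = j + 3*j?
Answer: -68719/13632 ≈ -5.0410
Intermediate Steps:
M(j) = 4*j
l(q, Y) = -186 + Y² + 44*q (l(q, Y) = ((4*11)*q + Y*Y) - 186 = (44*q + Y²) - 186 = (Y² + 44*q) - 186 = -186 + Y² + 44*q)
(42663 + 26056)/(-20770 + l(137, -36)) = (42663 + 26056)/(-20770 + (-186 + (-36)² + 44*137)) = 68719/(-20770 + (-186 + 1296 + 6028)) = 68719/(-20770 + 7138) = 68719/(-13632) = 68719*(-1/13632) = -68719/13632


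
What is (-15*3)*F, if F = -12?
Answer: 540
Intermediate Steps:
(-15*3)*F = -15*3*(-12) = -45*(-12) = 540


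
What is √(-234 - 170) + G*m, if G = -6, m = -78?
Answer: 468 + 2*I*√101 ≈ 468.0 + 20.1*I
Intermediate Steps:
√(-234 - 170) + G*m = √(-234 - 170) - 6*(-78) = √(-404) + 468 = 2*I*√101 + 468 = 468 + 2*I*√101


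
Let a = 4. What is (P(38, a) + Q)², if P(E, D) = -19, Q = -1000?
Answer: 1038361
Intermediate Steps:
(P(38, a) + Q)² = (-19 - 1000)² = (-1019)² = 1038361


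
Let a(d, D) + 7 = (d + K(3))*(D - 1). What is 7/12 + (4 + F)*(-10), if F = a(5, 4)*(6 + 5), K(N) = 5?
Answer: -30833/12 ≈ -2569.4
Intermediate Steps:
a(d, D) = -7 + (-1 + D)*(5 + d) (a(d, D) = -7 + (d + 5)*(D - 1) = -7 + (5 + d)*(-1 + D) = -7 + (-1 + D)*(5 + d))
F = 253 (F = (-12 - 1*5 + 5*4 + 4*5)*(6 + 5) = (-12 - 5 + 20 + 20)*11 = 23*11 = 253)
7/12 + (4 + F)*(-10) = 7/12 + (4 + 253)*(-10) = 7*(1/12) + 257*(-10) = 7/12 - 2570 = -30833/12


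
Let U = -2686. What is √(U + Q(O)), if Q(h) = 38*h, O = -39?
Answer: 2*I*√1042 ≈ 64.56*I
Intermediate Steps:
√(U + Q(O)) = √(-2686 + 38*(-39)) = √(-2686 - 1482) = √(-4168) = 2*I*√1042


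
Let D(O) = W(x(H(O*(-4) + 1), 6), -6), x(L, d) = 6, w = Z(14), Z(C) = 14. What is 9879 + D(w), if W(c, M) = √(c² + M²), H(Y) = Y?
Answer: 9879 + 6*√2 ≈ 9887.5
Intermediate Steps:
w = 14
W(c, M) = √(M² + c²)
D(O) = 6*√2 (D(O) = √((-6)² + 6²) = √(36 + 36) = √72 = 6*√2)
9879 + D(w) = 9879 + 6*√2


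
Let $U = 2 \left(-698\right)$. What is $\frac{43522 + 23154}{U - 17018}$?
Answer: $- \frac{33338}{9207} \approx -3.6209$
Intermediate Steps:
$U = -1396$
$\frac{43522 + 23154}{U - 17018} = \frac{43522 + 23154}{-1396 - 17018} = \frac{66676}{-18414} = 66676 \left(- \frac{1}{18414}\right) = - \frac{33338}{9207}$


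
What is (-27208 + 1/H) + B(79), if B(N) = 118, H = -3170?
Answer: -85875301/3170 ≈ -27090.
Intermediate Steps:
(-27208 + 1/H) + B(79) = (-27208 + 1/(-3170)) + 118 = (-27208 - 1/3170) + 118 = -86249361/3170 + 118 = -85875301/3170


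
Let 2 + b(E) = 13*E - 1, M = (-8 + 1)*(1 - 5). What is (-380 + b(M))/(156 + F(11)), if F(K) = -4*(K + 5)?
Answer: -19/92 ≈ -0.20652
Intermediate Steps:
F(K) = -20 - 4*K (F(K) = -4*(5 + K) = -20 - 4*K)
M = 28 (M = -7*(-4) = 28)
b(E) = -3 + 13*E (b(E) = -2 + (13*E - 1) = -2 + (-1 + 13*E) = -3 + 13*E)
(-380 + b(M))/(156 + F(11)) = (-380 + (-3 + 13*28))/(156 + (-20 - 4*11)) = (-380 + (-3 + 364))/(156 + (-20 - 44)) = (-380 + 361)/(156 - 64) = -19/92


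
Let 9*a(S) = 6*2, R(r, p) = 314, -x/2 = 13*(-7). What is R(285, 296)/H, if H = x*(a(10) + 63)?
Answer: 471/17563 ≈ 0.026818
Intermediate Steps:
x = 182 (x = -26*(-7) = -2*(-91) = 182)
a(S) = 4/3 (a(S) = (6*2)/9 = (⅑)*12 = 4/3)
H = 35126/3 (H = 182*(4/3 + 63) = 182*(193/3) = 35126/3 ≈ 11709.)
R(285, 296)/H = 314/(35126/3) = 314*(3/35126) = 471/17563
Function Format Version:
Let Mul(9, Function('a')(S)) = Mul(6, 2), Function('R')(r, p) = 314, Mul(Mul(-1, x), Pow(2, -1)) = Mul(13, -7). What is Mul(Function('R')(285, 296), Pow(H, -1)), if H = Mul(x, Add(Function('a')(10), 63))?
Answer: Rational(471, 17563) ≈ 0.026818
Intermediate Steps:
x = 182 (x = Mul(-2, Mul(13, -7)) = Mul(-2, -91) = 182)
Function('a')(S) = Rational(4, 3) (Function('a')(S) = Mul(Rational(1, 9), Mul(6, 2)) = Mul(Rational(1, 9), 12) = Rational(4, 3))
H = Rational(35126, 3) (H = Mul(182, Add(Rational(4, 3), 63)) = Mul(182, Rational(193, 3)) = Rational(35126, 3) ≈ 11709.)
Mul(Function('R')(285, 296), Pow(H, -1)) = Mul(314, Pow(Rational(35126, 3), -1)) = Mul(314, Rational(3, 35126)) = Rational(471, 17563)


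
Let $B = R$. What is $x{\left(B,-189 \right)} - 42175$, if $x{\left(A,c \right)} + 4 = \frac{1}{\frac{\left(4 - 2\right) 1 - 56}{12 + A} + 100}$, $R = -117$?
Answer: $- \frac{148385687}{3518} \approx -42179.0$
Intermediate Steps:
$B = -117$
$x{\left(A,c \right)} = -4 + \frac{1}{100 - \frac{54}{12 + A}}$ ($x{\left(A,c \right)} = -4 + \frac{1}{\frac{\left(4 - 2\right) 1 - 56}{12 + A} + 100} = -4 + \frac{1}{\frac{2 \cdot 1 - 56}{12 + A} + 100} = -4 + \frac{1}{\frac{2 - 56}{12 + A} + 100} = -4 + \frac{1}{- \frac{54}{12 + A} + 100} = -4 + \frac{1}{100 - \frac{54}{12 + A}}$)
$x{\left(B,-189 \right)} - 42175 = \frac{3 \left(-1524 - -15561\right)}{2 \left(573 + 50 \left(-117\right)\right)} - 42175 = \frac{3 \left(-1524 + 15561\right)}{2 \left(573 - 5850\right)} - 42175 = \frac{3}{2} \frac{1}{-5277} \cdot 14037 - 42175 = \frac{3}{2} \left(- \frac{1}{5277}\right) 14037 - 42175 = - \frac{14037}{3518} - 42175 = - \frac{148385687}{3518}$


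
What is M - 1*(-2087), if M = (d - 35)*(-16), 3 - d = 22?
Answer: 2951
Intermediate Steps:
d = -19 (d = 3 - 1*22 = 3 - 22 = -19)
M = 864 (M = (-19 - 35)*(-16) = -54*(-16) = 864)
M - 1*(-2087) = 864 - 1*(-2087) = 864 + 2087 = 2951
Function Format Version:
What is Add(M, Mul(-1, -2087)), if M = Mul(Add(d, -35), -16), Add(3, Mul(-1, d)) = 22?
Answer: 2951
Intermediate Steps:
d = -19 (d = Add(3, Mul(-1, 22)) = Add(3, -22) = -19)
M = 864 (M = Mul(Add(-19, -35), -16) = Mul(-54, -16) = 864)
Add(M, Mul(-1, -2087)) = Add(864, Mul(-1, -2087)) = Add(864, 2087) = 2951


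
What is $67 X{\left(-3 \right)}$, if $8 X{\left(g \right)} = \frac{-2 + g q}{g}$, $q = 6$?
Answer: $\frac{335}{6} \approx 55.833$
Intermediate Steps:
$X{\left(g \right)} = \frac{-2 + 6 g}{8 g}$ ($X{\left(g \right)} = \frac{\left(-2 + g 6\right) \frac{1}{g}}{8} = \frac{\left(-2 + 6 g\right) \frac{1}{g}}{8} = \frac{\frac{1}{g} \left(-2 + 6 g\right)}{8} = \frac{-2 + 6 g}{8 g}$)
$67 X{\left(-3 \right)} = 67 \frac{-1 + 3 \left(-3\right)}{4 \left(-3\right)} = 67 \cdot \frac{1}{4} \left(- \frac{1}{3}\right) \left(-1 - 9\right) = 67 \cdot \frac{1}{4} \left(- \frac{1}{3}\right) \left(-10\right) = 67 \cdot \frac{5}{6} = \frac{335}{6}$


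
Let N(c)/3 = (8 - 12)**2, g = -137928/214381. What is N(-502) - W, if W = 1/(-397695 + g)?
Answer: 4092402921085/85258389723 ≈ 48.000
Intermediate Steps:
g = -137928/214381 (g = -137928*1/214381 = -137928/214381 ≈ -0.64338)
N(c) = 48 (N(c) = 3*(8 - 12)**2 = 3*(-4)**2 = 3*16 = 48)
W = -214381/85258389723 (W = 1/(-397695 - 137928/214381) = 1/(-85258389723/214381) = -214381/85258389723 ≈ -2.5145e-6)
N(-502) - W = 48 - 1*(-214381/85258389723) = 48 + 214381/85258389723 = 4092402921085/85258389723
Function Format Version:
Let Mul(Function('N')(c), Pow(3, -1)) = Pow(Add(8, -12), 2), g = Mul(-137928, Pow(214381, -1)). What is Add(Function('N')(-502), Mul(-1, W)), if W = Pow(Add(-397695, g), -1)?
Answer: Rational(4092402921085, 85258389723) ≈ 48.000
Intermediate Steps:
g = Rational(-137928, 214381) (g = Mul(-137928, Rational(1, 214381)) = Rational(-137928, 214381) ≈ -0.64338)
Function('N')(c) = 48 (Function('N')(c) = Mul(3, Pow(Add(8, -12), 2)) = Mul(3, Pow(-4, 2)) = Mul(3, 16) = 48)
W = Rational(-214381, 85258389723) (W = Pow(Add(-397695, Rational(-137928, 214381)), -1) = Pow(Rational(-85258389723, 214381), -1) = Rational(-214381, 85258389723) ≈ -2.5145e-6)
Add(Function('N')(-502), Mul(-1, W)) = Add(48, Mul(-1, Rational(-214381, 85258389723))) = Add(48, Rational(214381, 85258389723)) = Rational(4092402921085, 85258389723)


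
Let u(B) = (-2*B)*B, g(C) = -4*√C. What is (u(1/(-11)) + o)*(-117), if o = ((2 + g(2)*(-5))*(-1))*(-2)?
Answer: -56394/121 - 4680*√2 ≈ -7084.6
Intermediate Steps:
u(B) = -2*B²
o = 4 + 40*√2 (o = ((2 - 4*√2*(-5))*(-1))*(-2) = ((2 + 20*√2)*(-1))*(-2) = (-2 - 20*√2)*(-2) = 4 + 40*√2 ≈ 60.569)
(u(1/(-11)) + o)*(-117) = (-2*(1/(-11))² + (4 + 40*√2))*(-117) = (-2*(-1/11)² + (4 + 40*√2))*(-117) = (-2*1/121 + (4 + 40*√2))*(-117) = (-2/121 + (4 + 40*√2))*(-117) = (482/121 + 40*√2)*(-117) = -56394/121 - 4680*√2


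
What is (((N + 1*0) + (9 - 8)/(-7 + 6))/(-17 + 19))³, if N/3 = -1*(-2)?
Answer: 125/8 ≈ 15.625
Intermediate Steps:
N = 6 (N = 3*(-1*(-2)) = 3*2 = 6)
(((N + 1*0) + (9 - 8)/(-7 + 6))/(-17 + 19))³ = (((6 + 1*0) + (9 - 8)/(-7 + 6))/(-17 + 19))³ = (((6 + 0) + 1/(-1))/2)³ = ((6 + 1*(-1))*(½))³ = ((6 - 1)*(½))³ = (5*(½))³ = (5/2)³ = 125/8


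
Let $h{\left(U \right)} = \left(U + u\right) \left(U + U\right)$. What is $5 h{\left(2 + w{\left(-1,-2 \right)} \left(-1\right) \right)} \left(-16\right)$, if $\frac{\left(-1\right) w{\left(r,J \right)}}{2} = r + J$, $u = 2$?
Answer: $-1280$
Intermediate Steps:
$w{\left(r,J \right)} = - 2 J - 2 r$ ($w{\left(r,J \right)} = - 2 \left(r + J\right) = - 2 \left(J + r\right) = - 2 J - 2 r$)
$h{\left(U \right)} = 2 U \left(2 + U\right)$ ($h{\left(U \right)} = \left(U + 2\right) \left(U + U\right) = \left(2 + U\right) 2 U = 2 U \left(2 + U\right)$)
$5 h{\left(2 + w{\left(-1,-2 \right)} \left(-1\right) \right)} \left(-16\right) = 5 \cdot 2 \left(2 + \left(\left(-2\right) \left(-2\right) - -2\right) \left(-1\right)\right) \left(2 + \left(2 + \left(\left(-2\right) \left(-2\right) - -2\right) \left(-1\right)\right)\right) \left(-16\right) = 5 \cdot 2 \left(2 + \left(4 + 2\right) \left(-1\right)\right) \left(2 + \left(2 + \left(4 + 2\right) \left(-1\right)\right)\right) \left(-16\right) = 5 \cdot 2 \left(2 + 6 \left(-1\right)\right) \left(2 + \left(2 + 6 \left(-1\right)\right)\right) \left(-16\right) = 5 \cdot 2 \left(2 - 6\right) \left(2 + \left(2 - 6\right)\right) \left(-16\right) = 5 \cdot 2 \left(-4\right) \left(2 - 4\right) \left(-16\right) = 5 \cdot 2 \left(-4\right) \left(-2\right) \left(-16\right) = 5 \cdot 16 \left(-16\right) = 80 \left(-16\right) = -1280$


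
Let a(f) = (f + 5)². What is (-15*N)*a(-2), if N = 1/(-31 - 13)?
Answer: 135/44 ≈ 3.0682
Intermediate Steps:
N = -1/44 (N = 1/(-44) = -1/44 ≈ -0.022727)
a(f) = (5 + f)²
(-15*N)*a(-2) = (-15*(-1/44))*(5 - 2)² = (15/44)*3² = (15/44)*9 = 135/44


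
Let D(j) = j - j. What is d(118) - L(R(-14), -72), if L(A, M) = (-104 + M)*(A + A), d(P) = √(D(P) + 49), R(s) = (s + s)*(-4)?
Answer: 39431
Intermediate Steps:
D(j) = 0
R(s) = -8*s (R(s) = (2*s)*(-4) = -8*s)
d(P) = 7 (d(P) = √(0 + 49) = √49 = 7)
L(A, M) = 2*A*(-104 + M) (L(A, M) = (-104 + M)*(2*A) = 2*A*(-104 + M))
d(118) - L(R(-14), -72) = 7 - 2*(-8*(-14))*(-104 - 72) = 7 - 2*112*(-176) = 7 - 1*(-39424) = 7 + 39424 = 39431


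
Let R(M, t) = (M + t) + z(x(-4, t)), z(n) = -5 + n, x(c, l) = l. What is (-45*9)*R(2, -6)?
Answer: 6075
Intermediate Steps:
R(M, t) = -5 + M + 2*t (R(M, t) = (M + t) + (-5 + t) = -5 + M + 2*t)
(-45*9)*R(2, -6) = (-45*9)*(-5 + 2 + 2*(-6)) = -405*(-5 + 2 - 12) = -405*(-15) = 6075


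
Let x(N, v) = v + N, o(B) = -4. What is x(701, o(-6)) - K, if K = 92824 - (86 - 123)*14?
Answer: -92645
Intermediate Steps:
x(N, v) = N + v
K = 93342 (K = 92824 - (-37)*14 = 92824 - 1*(-518) = 92824 + 518 = 93342)
x(701, o(-6)) - K = (701 - 4) - 1*93342 = 697 - 93342 = -92645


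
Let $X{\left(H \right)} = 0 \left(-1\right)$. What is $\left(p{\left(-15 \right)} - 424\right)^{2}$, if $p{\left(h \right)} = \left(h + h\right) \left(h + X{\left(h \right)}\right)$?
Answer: $676$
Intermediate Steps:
$X{\left(H \right)} = 0$
$p{\left(h \right)} = 2 h^{2}$ ($p{\left(h \right)} = \left(h + h\right) \left(h + 0\right) = 2 h h = 2 h^{2}$)
$\left(p{\left(-15 \right)} - 424\right)^{2} = \left(2 \left(-15\right)^{2} - 424\right)^{2} = \left(2 \cdot 225 - 424\right)^{2} = \left(450 - 424\right)^{2} = 26^{2} = 676$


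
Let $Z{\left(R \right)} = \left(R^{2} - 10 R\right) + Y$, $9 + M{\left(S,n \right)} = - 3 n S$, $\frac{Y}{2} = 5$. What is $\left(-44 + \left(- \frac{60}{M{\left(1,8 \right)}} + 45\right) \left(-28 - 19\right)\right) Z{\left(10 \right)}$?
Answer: $- \frac{246890}{11} \approx -22445.0$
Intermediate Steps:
$Y = 10$ ($Y = 2 \cdot 5 = 10$)
$M{\left(S,n \right)} = -9 - 3 S n$ ($M{\left(S,n \right)} = -9 + - 3 n S = -9 - 3 S n$)
$Z{\left(R \right)} = 10 + R^{2} - 10 R$ ($Z{\left(R \right)} = \left(R^{2} - 10 R\right) + 10 = 10 + R^{2} - 10 R$)
$\left(-44 + \left(- \frac{60}{M{\left(1,8 \right)}} + 45\right) \left(-28 - 19\right)\right) Z{\left(10 \right)} = \left(-44 + \left(- \frac{60}{-9 - 3 \cdot 8} + 45\right) \left(-28 - 19\right)\right) \left(10 + 10^{2} - 100\right) = \left(-44 + \left(- \frac{60}{-9 - 24} + 45\right) \left(-47\right)\right) \left(10 + 100 - 100\right) = \left(-44 + \left(- \frac{60}{-33} + 45\right) \left(-47\right)\right) 10 = \left(-44 + \left(\left(-60\right) \left(- \frac{1}{33}\right) + 45\right) \left(-47\right)\right) 10 = \left(-44 + \left(\frac{20}{11} + 45\right) \left(-47\right)\right) 10 = \left(-44 + \frac{515}{11} \left(-47\right)\right) 10 = \left(-44 - \frac{24205}{11}\right) 10 = \left(- \frac{24689}{11}\right) 10 = - \frac{246890}{11}$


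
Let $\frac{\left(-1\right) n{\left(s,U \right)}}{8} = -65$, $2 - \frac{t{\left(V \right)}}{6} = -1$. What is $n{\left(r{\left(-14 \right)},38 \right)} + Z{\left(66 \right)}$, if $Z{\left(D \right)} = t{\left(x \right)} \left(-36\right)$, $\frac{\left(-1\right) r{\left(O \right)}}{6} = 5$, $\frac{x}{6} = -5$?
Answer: $-128$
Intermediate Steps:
$x = -30$ ($x = 6 \left(-5\right) = -30$)
$t{\left(V \right)} = 18$ ($t{\left(V \right)} = 12 - -6 = 12 + 6 = 18$)
$r{\left(O \right)} = -30$ ($r{\left(O \right)} = \left(-6\right) 5 = -30$)
$n{\left(s,U \right)} = 520$ ($n{\left(s,U \right)} = \left(-8\right) \left(-65\right) = 520$)
$Z{\left(D \right)} = -648$ ($Z{\left(D \right)} = 18 \left(-36\right) = -648$)
$n{\left(r{\left(-14 \right)},38 \right)} + Z{\left(66 \right)} = 520 - 648 = -128$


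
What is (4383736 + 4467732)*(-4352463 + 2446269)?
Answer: -16872615192792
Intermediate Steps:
(4383736 + 4467732)*(-4352463 + 2446269) = 8851468*(-1906194) = -16872615192792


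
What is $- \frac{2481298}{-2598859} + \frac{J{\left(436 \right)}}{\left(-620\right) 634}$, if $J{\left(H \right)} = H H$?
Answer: $\frac{60164489672}{127694936965} \approx 0.47116$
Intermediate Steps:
$J{\left(H \right)} = H^{2}$
$- \frac{2481298}{-2598859} + \frac{J{\left(436 \right)}}{\left(-620\right) 634} = - \frac{2481298}{-2598859} + \frac{436^{2}}{\left(-620\right) 634} = \left(-2481298\right) \left(- \frac{1}{2598859}\right) + \frac{190096}{-393080} = \frac{2481298}{2598859} + 190096 \left(- \frac{1}{393080}\right) = \frac{2481298}{2598859} - \frac{23762}{49135} = \frac{60164489672}{127694936965}$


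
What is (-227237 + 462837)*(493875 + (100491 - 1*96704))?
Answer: 117249167200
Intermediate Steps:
(-227237 + 462837)*(493875 + (100491 - 1*96704)) = 235600*(493875 + (100491 - 96704)) = 235600*(493875 + 3787) = 235600*497662 = 117249167200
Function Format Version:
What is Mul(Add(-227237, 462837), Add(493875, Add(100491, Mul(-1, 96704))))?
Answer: 117249167200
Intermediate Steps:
Mul(Add(-227237, 462837), Add(493875, Add(100491, Mul(-1, 96704)))) = Mul(235600, Add(493875, Add(100491, -96704))) = Mul(235600, Add(493875, 3787)) = Mul(235600, 497662) = 117249167200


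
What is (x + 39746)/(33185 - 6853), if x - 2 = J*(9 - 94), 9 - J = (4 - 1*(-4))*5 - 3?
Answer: 10532/6583 ≈ 1.5999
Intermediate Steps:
J = -28 (J = 9 - ((4 - 1*(-4))*5 - 3) = 9 - ((4 + 4)*5 - 3) = 9 - (8*5 - 3) = 9 - (40 - 3) = 9 - 1*37 = 9 - 37 = -28)
x = 2382 (x = 2 - 28*(9 - 94) = 2 - 28*(-85) = 2 + 2380 = 2382)
(x + 39746)/(33185 - 6853) = (2382 + 39746)/(33185 - 6853) = 42128/26332 = 42128*(1/26332) = 10532/6583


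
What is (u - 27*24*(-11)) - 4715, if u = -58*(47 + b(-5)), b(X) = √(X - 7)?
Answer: -313 - 116*I*√3 ≈ -313.0 - 200.92*I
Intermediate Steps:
b(X) = √(-7 + X)
u = -2726 - 116*I*√3 (u = -58*(47 + √(-7 - 5)) = -58*(47 + √(-12)) = -58*(47 + 2*I*√3) = -2726 - 116*I*√3 ≈ -2726.0 - 200.92*I)
(u - 27*24*(-11)) - 4715 = ((-2726 - 116*I*√3) - 27*24*(-11)) - 4715 = ((-2726 - 116*I*√3) - 648*(-11)) - 4715 = ((-2726 - 116*I*√3) - 1*(-7128)) - 4715 = ((-2726 - 116*I*√3) + 7128) - 4715 = (4402 - 116*I*√3) - 4715 = -313 - 116*I*√3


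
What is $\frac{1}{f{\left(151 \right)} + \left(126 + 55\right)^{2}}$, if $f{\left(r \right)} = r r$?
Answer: $\frac{1}{55562} \approx 1.7998 \cdot 10^{-5}$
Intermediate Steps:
$f{\left(r \right)} = r^{2}$
$\frac{1}{f{\left(151 \right)} + \left(126 + 55\right)^{2}} = \frac{1}{151^{2} + \left(126 + 55\right)^{2}} = \frac{1}{22801 + 181^{2}} = \frac{1}{22801 + 32761} = \frac{1}{55562}$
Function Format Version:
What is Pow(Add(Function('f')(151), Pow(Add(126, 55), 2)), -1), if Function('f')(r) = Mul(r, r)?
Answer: Rational(1, 55562) ≈ 1.7998e-5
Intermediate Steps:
Function('f')(r) = Pow(r, 2)
Pow(Add(Function('f')(151), Pow(Add(126, 55), 2)), -1) = Pow(Add(Pow(151, 2), Pow(Add(126, 55), 2)), -1) = Pow(Add(22801, Pow(181, 2)), -1) = Pow(Add(22801, 32761), -1) = Pow(55562, -1) = Rational(1, 55562)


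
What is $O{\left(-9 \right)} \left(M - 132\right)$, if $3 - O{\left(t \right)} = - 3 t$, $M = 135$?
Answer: $-72$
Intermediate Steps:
$O{\left(t \right)} = 3 + 3 t$ ($O{\left(t \right)} = 3 - - 3 t = 3 + 3 t$)
$O{\left(-9 \right)} \left(M - 132\right) = \left(3 + 3 \left(-9\right)\right) \left(135 - 132\right) = \left(3 - 27\right) 3 = \left(-24\right) 3 = -72$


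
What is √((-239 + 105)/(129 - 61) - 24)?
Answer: I*√30022/34 ≈ 5.0961*I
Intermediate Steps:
√((-239 + 105)/(129 - 61) - 24) = √(-134/68 - 24) = √(-134*1/68 - 24) = √(-67/34 - 24) = √(-883/34) = I*√30022/34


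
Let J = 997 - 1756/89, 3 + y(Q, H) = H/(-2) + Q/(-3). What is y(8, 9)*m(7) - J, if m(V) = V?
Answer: -559865/534 ≈ -1048.4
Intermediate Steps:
y(Q, H) = -3 - H/2 - Q/3 (y(Q, H) = -3 + (H/(-2) + Q/(-3)) = -3 + (H*(-1/2) + Q*(-1/3)) = -3 + (-H/2 - Q/3) = -3 - H/2 - Q/3)
J = 86977/89 (J = 997 - 1756/89 = 86977/89 ≈ 977.27)
y(8, 9)*m(7) - J = (-3 - 1/2*9 - 1/3*8)*7 - 1*86977/89 = (-3 - 9/2 - 8/3)*7 - 86977/89 = -61/6*7 - 86977/89 = -427/6 - 86977/89 = -559865/534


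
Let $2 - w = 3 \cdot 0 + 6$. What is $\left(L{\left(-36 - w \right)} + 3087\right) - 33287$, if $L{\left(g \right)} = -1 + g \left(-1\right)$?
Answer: $-30169$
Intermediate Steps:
$w = -4$ ($w = 2 - \left(3 \cdot 0 + 6\right) = 2 - \left(0 + 6\right) = 2 - 6 = -4$)
$L{\left(g \right)} = -1 - g$
$\left(L{\left(-36 - w \right)} + 3087\right) - 33287 = \left(\left(-1 - \left(-36 - -4\right)\right) + 3087\right) - 33287 = \left(\left(-1 - \left(-36 + 4\right)\right) + 3087\right) - 33287 = \left(\left(-1 - -32\right) + 3087\right) - 33287 = \left(\left(-1 + 32\right) + 3087\right) - 33287 = \left(31 + 3087\right) - 33287 = 3118 - 33287 = -30169$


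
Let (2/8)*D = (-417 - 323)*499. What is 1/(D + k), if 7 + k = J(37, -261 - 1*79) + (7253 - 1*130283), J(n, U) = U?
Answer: -1/1600417 ≈ -6.2484e-7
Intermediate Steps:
k = -123377 (k = -7 + ((-261 - 1*79) + (7253 - 1*130283)) = -7 + ((-261 - 79) + (7253 - 130283)) = -7 + (-340 - 123030) = -7 - 123370 = -123377)
D = -1477040 (D = 4*((-417 - 323)*499) = 4*(-740*499) = 4*(-369260) = -1477040)
1/(D + k) = 1/(-1477040 - 123377) = 1/(-1600417) = -1/1600417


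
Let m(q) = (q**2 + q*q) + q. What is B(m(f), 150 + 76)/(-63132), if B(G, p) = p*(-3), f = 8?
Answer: 113/10522 ≈ 0.010739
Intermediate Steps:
m(q) = q + 2*q**2 (m(q) = (q**2 + q**2) + q = 2*q**2 + q = q + 2*q**2)
B(G, p) = -3*p
B(m(f), 150 + 76)/(-63132) = -3*(150 + 76)/(-63132) = -3*226*(-1/63132) = -678*(-1/63132) = 113/10522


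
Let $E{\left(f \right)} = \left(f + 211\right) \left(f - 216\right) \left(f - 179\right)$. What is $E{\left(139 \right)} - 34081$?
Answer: $1043919$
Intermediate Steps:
$E{\left(f \right)} = \left(-216 + f\right) \left(-179 + f\right) \left(211 + f\right)$ ($E{\left(f \right)} = \left(211 + f\right) \left(-216 + f\right) \left(-179 + f\right) = \left(-216 + f\right) \left(211 + f\right) \left(-179 + f\right) = \left(-216 + f\right) \left(-179 + f\right) \left(211 + f\right)$)
$E{\left(139 \right)} - 34081 = \left(8158104 + 139^{3} - 6210659 - 184 \cdot 139^{2}\right) - 34081 = \left(8158104 + 2685619 - 6210659 - 3555064\right) - 34081 = 1078000 - 34081 = 1043919$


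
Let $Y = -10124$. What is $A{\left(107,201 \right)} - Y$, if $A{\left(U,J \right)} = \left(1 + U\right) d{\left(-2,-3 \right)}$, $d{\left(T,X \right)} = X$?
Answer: $9800$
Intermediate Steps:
$A{\left(U,J \right)} = -3 - 3 U$ ($A{\left(U,J \right)} = \left(1 + U\right) \left(-3\right) = -3 - 3 U$)
$A{\left(107,201 \right)} - Y = \left(-3 - 321\right) - -10124 = \left(-3 - 321\right) + 10124 = -324 + 10124 = 9800$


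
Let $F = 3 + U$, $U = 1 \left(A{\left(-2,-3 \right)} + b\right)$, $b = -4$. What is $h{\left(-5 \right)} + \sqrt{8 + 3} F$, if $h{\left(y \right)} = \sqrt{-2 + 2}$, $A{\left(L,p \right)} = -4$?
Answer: $- 5 \sqrt{11} \approx -16.583$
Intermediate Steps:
$U = -8$ ($U = 1 \left(-4 - 4\right) = 1 \left(-8\right) = -8$)
$h{\left(y \right)} = 0$ ($h{\left(y \right)} = \sqrt{0} = 0$)
$F = -5$ ($F = 3 - 8 = -5$)
$h{\left(-5 \right)} + \sqrt{8 + 3} F = 0 + \sqrt{8 + 3} \left(-5\right) = 0 + \sqrt{11} \left(-5\right) = 0 - 5 \sqrt{11} = - 5 \sqrt{11}$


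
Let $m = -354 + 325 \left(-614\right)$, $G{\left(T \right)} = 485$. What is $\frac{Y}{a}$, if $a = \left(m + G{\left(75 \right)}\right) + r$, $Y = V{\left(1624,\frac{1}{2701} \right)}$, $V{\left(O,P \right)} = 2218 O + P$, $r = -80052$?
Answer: $- \frac{9729088433}{754851171} \approx -12.889$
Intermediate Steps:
$m = -199904$ ($m = -354 - 199550 = -199904$)
$V{\left(O,P \right)} = P + 2218 O$
$Y = \frac{9729088433}{2701}$ ($Y = \frac{1}{2701} + 2218 \cdot 1624 = \frac{1}{2701} + 3602032 = \frac{9729088433}{2701} \approx 3.602 \cdot 10^{6}$)
$a = -279471$ ($a = \left(-199904 + 485\right) - 80052 = -199419 - 80052 = -279471$)
$\frac{Y}{a} = \frac{9729088433}{2701 \left(-279471\right)} = \frac{9729088433}{2701} \left(- \frac{1}{279471}\right) = - \frac{9729088433}{754851171}$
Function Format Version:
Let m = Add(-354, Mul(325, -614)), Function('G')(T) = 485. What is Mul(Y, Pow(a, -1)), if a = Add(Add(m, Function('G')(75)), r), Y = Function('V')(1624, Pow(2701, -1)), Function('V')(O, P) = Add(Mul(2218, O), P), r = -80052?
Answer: Rational(-9729088433, 754851171) ≈ -12.889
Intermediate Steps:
m = -199904 (m = Add(-354, -199550) = -199904)
Function('V')(O, P) = Add(P, Mul(2218, O))
Y = Rational(9729088433, 2701) (Y = Add(Pow(2701, -1), Mul(2218, 1624)) = Add(Rational(1, 2701), 3602032) = Rational(9729088433, 2701) ≈ 3.6020e+6)
a = -279471 (a = Add(Add(-199904, 485), -80052) = Add(-199419, -80052) = -279471)
Mul(Y, Pow(a, -1)) = Mul(Rational(9729088433, 2701), Pow(-279471, -1)) = Mul(Rational(9729088433, 2701), Rational(-1, 279471)) = Rational(-9729088433, 754851171)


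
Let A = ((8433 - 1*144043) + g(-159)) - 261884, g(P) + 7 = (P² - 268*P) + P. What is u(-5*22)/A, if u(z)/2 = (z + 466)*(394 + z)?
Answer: -202208/329767 ≈ -0.61318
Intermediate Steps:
g(P) = -7 + P² - 267*P (g(P) = -7 + ((P² - 268*P) + P) = -7 + (P² - 267*P) = -7 + P² - 267*P)
u(z) = 2*(394 + z)*(466 + z) (u(z) = 2*((z + 466)*(394 + z)) = 2*((466 + z)*(394 + z)) = 2*((394 + z)*(466 + z)) = 2*(394 + z)*(466 + z))
A = -329767 (A = ((8433 - 1*144043) + (-7 + (-159)² - 267*(-159))) - 261884 = ((8433 - 144043) + (-7 + 25281 + 42453)) - 261884 = (-135610 + 67727) - 261884 = -67883 - 261884 = -329767)
u(-5*22)/A = (367208 + 2*(-5*22)² + 1720*(-5*22))/(-329767) = (367208 + 2*(-110)² + 1720*(-110))*(-1/329767) = (367208 + 2*12100 - 189200)*(-1/329767) = (367208 + 24200 - 189200)*(-1/329767) = 202208*(-1/329767) = -202208/329767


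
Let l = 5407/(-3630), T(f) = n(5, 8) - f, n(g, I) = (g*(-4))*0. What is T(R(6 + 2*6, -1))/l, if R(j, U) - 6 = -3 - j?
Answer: -54450/5407 ≈ -10.070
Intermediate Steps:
n(g, I) = 0 (n(g, I) = -4*g*0 = 0)
R(j, U) = 3 - j (R(j, U) = 6 + (-3 - j) = 3 - j)
T(f) = -f (T(f) = 0 - f = -f)
l = -5407/3630 (l = 5407*(-1/3630) = -5407/3630 ≈ -1.4895)
T(R(6 + 2*6, -1))/l = (-(3 - (6 + 2*6)))/(-5407/3630) = -(3 - (6 + 12))*(-3630/5407) = -(3 - 1*18)*(-3630/5407) = -(3 - 18)*(-3630/5407) = -1*(-15)*(-3630/5407) = 15*(-3630/5407) = -54450/5407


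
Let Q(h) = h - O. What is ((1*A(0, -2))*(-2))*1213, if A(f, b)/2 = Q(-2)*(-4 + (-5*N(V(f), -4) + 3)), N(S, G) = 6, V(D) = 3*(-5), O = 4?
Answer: -902472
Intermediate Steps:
V(D) = -15
Q(h) = -4 + h (Q(h) = h - 1*4 = h - 4 = -4 + h)
A(f, b) = 372 (A(f, b) = 2*((-4 - 2)*(-4 + (-5*6 + 3))) = 2*(-6*(-4 + (-30 + 3))) = 2*(-6*(-4 - 27)) = 2*(-6*(-31)) = 2*186 = 372)
((1*A(0, -2))*(-2))*1213 = ((1*372)*(-2))*1213 = (372*(-2))*1213 = -744*1213 = -902472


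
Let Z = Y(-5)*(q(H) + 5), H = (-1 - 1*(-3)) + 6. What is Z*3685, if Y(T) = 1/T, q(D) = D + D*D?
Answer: -56749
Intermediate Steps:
H = 8 (H = (-1 + 3) + 6 = 2 + 6 = 8)
q(D) = D + D²
Y(T) = 1/T
Z = -77/5 (Z = (8*(1 + 8) + 5)/(-5) = -(8*9 + 5)/5 = -(72 + 5)/5 = -⅕*77 = -77/5 ≈ -15.400)
Z*3685 = -77/5*3685 = -56749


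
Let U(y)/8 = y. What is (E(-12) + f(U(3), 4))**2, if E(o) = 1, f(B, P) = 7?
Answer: 64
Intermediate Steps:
U(y) = 8*y
(E(-12) + f(U(3), 4))**2 = (1 + 7)**2 = 8**2 = 64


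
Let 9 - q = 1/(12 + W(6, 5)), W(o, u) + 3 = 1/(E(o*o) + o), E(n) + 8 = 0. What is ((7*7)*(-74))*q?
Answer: -547526/17 ≈ -32207.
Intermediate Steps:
E(n) = -8 (E(n) = -8 + 0 = -8)
W(o, u) = -3 + 1/(-8 + o)
q = 151/17 (q = 9 - 1/(12 + (25 - 3*6)/(-8 + 6)) = 9 - 1/(12 + (25 - 18)/(-2)) = 9 - 1/(12 - ½*7) = 9 - 1/(12 - 7/2) = 9 - 1/17/2 = 9 - 1*2/17 = 9 - 2/17 = 151/17 ≈ 8.8824)
((7*7)*(-74))*q = ((7*7)*(-74))*(151/17) = (49*(-74))*(151/17) = -3626*151/17 = -547526/17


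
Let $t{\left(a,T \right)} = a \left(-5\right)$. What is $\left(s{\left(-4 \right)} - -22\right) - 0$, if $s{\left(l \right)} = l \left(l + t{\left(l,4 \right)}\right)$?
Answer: $-42$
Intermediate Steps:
$t{\left(a,T \right)} = - 5 a$
$s{\left(l \right)} = - 4 l^{2}$ ($s{\left(l \right)} = l \left(l - 5 l\right) = l \left(- 4 l\right) = - 4 l^{2}$)
$\left(s{\left(-4 \right)} - -22\right) - 0 = \left(- 4 \left(-4\right)^{2} - -22\right) - 0 = \left(\left(-4\right) 16 + 22\right) + 0 = \left(-64 + 22\right) + 0 = -42 + 0 = -42$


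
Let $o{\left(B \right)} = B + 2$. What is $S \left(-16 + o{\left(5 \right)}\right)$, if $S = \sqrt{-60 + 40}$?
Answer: $- 18 i \sqrt{5} \approx - 40.249 i$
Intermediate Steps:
$o{\left(B \right)} = 2 + B$
$S = 2 i \sqrt{5}$ ($S = \sqrt{-20} = 2 i \sqrt{5} \approx 4.4721 i$)
$S \left(-16 + o{\left(5 \right)}\right) = 2 i \sqrt{5} \left(-16 + \left(2 + 5\right)\right) = 2 i \sqrt{5} \left(-16 + 7\right) = 2 i \sqrt{5} \left(-9\right) = - 18 i \sqrt{5}$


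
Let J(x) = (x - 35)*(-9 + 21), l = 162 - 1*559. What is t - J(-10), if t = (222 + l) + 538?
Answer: 903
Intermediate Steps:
l = -397 (l = 162 - 559 = -397)
J(x) = -420 + 12*x (J(x) = (-35 + x)*12 = -420 + 12*x)
t = 363 (t = (222 - 397) + 538 = -175 + 538 = 363)
t - J(-10) = 363 - (-420 + 12*(-10)) = 363 - (-420 - 120) = 363 - 1*(-540) = 363 + 540 = 903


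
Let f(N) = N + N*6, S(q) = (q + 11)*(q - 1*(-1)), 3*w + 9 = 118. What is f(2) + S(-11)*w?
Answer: 14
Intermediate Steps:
w = 109/3 (w = -3 + (1/3)*118 = -3 + 118/3 = 109/3 ≈ 36.333)
S(q) = (1 + q)*(11 + q) (S(q) = (11 + q)*(q + 1) = (11 + q)*(1 + q) = (1 + q)*(11 + q))
f(N) = 7*N (f(N) = N + 6*N = 7*N)
f(2) + S(-11)*w = 7*2 + (11 + (-11)**2 + 12*(-11))*(109/3) = 14 + (11 + 121 - 132)*(109/3) = 14 + 0*(109/3) = 14 + 0 = 14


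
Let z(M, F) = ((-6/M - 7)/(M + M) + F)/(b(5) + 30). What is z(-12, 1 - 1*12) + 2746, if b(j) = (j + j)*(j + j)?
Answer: 3426905/1248 ≈ 2745.9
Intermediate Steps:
b(j) = 4*j² (b(j) = (2*j)*(2*j) = 4*j²)
z(M, F) = F/130 + (-7 - 6/M)/(260*M) (z(M, F) = ((-6/M - 7)/(M + M) + F)/(4*5² + 30) = ((-7 - 6/M)/((2*M)) + F)/(4*25 + 30) = ((-7 - 6/M)*(1/(2*M)) + F)/(100 + 30) = ((-7 - 6/M)/(2*M) + F)/130 = (F + (-7 - 6/M)/(2*M))*(1/130) = F/130 + (-7 - 6/M)/(260*M))
z(-12, 1 - 1*12) + 2746 = (-7/260/(-12) - 3/130/(-12)² + (1 - 1*12)/130) + 2746 = (-7/260*(-1/12) - 3/130*1/144 + (1 - 12)/130) + 2746 = (7/3120 - 1/6240 + (1/130)*(-11)) + 2746 = (7/3120 - 1/6240 - 11/130) + 2746 = -103/1248 + 2746 = 3426905/1248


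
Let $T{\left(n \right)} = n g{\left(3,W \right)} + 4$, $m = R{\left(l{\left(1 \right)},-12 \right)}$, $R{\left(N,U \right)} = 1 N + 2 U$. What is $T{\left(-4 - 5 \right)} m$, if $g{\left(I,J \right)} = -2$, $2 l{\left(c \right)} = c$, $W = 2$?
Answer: $-517$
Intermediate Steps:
$l{\left(c \right)} = \frac{c}{2}$
$R{\left(N,U \right)} = N + 2 U$
$m = - \frac{47}{2}$ ($m = \frac{1}{2} \cdot 1 + 2 \left(-12\right) = \frac{1}{2} - 24 = - \frac{47}{2} \approx -23.5$)
$T{\left(n \right)} = 4 - 2 n$ ($T{\left(n \right)} = n \left(-2\right) + 4 = - 2 n + 4 = 4 - 2 n$)
$T{\left(-4 - 5 \right)} m = \left(4 - 2 \left(-4 - 5\right)\right) \left(- \frac{47}{2}\right) = \left(4 - -18\right) \left(- \frac{47}{2}\right) = \left(4 + 18\right) \left(- \frac{47}{2}\right) = 22 \left(- \frac{47}{2}\right) = -517$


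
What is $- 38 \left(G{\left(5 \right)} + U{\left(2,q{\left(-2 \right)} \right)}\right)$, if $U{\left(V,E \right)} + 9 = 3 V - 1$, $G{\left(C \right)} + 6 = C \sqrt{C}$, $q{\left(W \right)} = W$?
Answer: $380 - 190 \sqrt{5} \approx -44.853$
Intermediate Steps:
$G{\left(C \right)} = -6 + C^{\frac{3}{2}}$ ($G{\left(C \right)} = -6 + C \sqrt{C} = -6 + C^{\frac{3}{2}}$)
$U{\left(V,E \right)} = -10 + 3 V$ ($U{\left(V,E \right)} = -9 + \left(3 V - 1\right) = -9 + \left(-1 + 3 V\right) = -10 + 3 V$)
$- 38 \left(G{\left(5 \right)} + U{\left(2,q{\left(-2 \right)} \right)}\right) = - 38 \left(\left(-6 + 5^{\frac{3}{2}}\right) + \left(-10 + 3 \cdot 2\right)\right) = - 38 \left(\left(-6 + 5 \sqrt{5}\right) + \left(-10 + 6\right)\right) = - 38 \left(\left(-6 + 5 \sqrt{5}\right) - 4\right) = - 38 \left(-10 + 5 \sqrt{5}\right) = 380 - 190 \sqrt{5}$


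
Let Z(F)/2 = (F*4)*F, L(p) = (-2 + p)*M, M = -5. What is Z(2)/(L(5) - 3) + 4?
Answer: 20/9 ≈ 2.2222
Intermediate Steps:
L(p) = 10 - 5*p (L(p) = (-2 + p)*(-5) = 10 - 5*p)
Z(F) = 8*F² (Z(F) = 2*((F*4)*F) = 2*((4*F)*F) = 2*(4*F²) = 8*F²)
Z(2)/(L(5) - 3) + 4 = (8*2²)/((10 - 5*5) - 3) + 4 = (8*4)/((10 - 25) - 3) + 4 = 32/(-15 - 3) + 4 = 32/(-18) + 4 = -1/18*32 + 4 = -16/9 + 4 = 20/9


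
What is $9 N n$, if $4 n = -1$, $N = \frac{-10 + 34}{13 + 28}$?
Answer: $- \frac{54}{41} \approx -1.3171$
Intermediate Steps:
$N = \frac{24}{41} \approx 0.58537$
$n = - \frac{1}{4}$ ($n = \frac{1}{4} \left(-1\right) = - \frac{1}{4} \approx -0.25$)
$9 N n = 9 \cdot \frac{24}{41} \left(- \frac{1}{4}\right) = \frac{216}{41} \left(- \frac{1}{4}\right) = - \frac{54}{41}$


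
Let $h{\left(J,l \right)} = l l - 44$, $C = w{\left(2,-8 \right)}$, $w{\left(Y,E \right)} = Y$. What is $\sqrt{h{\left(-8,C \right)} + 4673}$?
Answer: $\sqrt{4633} \approx 68.066$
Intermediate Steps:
$C = 2$
$h{\left(J,l \right)} = -44 + l^{2}$ ($h{\left(J,l \right)} = l^{2} - 44 = -44 + l^{2}$)
$\sqrt{h{\left(-8,C \right)} + 4673} = \sqrt{\left(-44 + 2^{2}\right) + 4673} = \sqrt{\left(-44 + 4\right) + 4673} = \sqrt{-40 + 4673} = \sqrt{4633}$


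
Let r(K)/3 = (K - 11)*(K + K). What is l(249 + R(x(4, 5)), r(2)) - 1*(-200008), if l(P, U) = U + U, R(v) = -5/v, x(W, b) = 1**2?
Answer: 199792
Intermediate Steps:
r(K) = 6*K*(-11 + K) (r(K) = 3*((K - 11)*(K + K)) = 3*((-11 + K)*(2*K)) = 3*(2*K*(-11 + K)) = 6*K*(-11 + K))
x(W, b) = 1
l(P, U) = 2*U
l(249 + R(x(4, 5)), r(2)) - 1*(-200008) = 2*(6*2*(-11 + 2)) - 1*(-200008) = 2*(6*2*(-9)) + 200008 = 2*(-108) + 200008 = -216 + 200008 = 199792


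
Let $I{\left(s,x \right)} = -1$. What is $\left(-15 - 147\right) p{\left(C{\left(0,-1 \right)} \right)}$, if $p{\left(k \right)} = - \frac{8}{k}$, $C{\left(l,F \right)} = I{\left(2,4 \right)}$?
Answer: $-1296$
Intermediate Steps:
$C{\left(l,F \right)} = -1$
$\left(-15 - 147\right) p{\left(C{\left(0,-1 \right)} \right)} = \left(-15 - 147\right) \left(- \frac{8}{-1}\right) = - 162 \left(\left(-8\right) \left(-1\right)\right) = \left(-162\right) 8 = -1296$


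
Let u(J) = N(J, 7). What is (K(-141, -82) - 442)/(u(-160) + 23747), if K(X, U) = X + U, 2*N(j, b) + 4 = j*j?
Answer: -133/7309 ≈ -0.018197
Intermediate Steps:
N(j, b) = -2 + j²/2 (N(j, b) = -2 + (j*j)/2 = -2 + j²/2)
u(J) = -2 + J²/2
K(X, U) = U + X
(K(-141, -82) - 442)/(u(-160) + 23747) = ((-82 - 141) - 442)/((-2 + (½)*(-160)²) + 23747) = (-223 - 442)/((-2 + (½)*25600) + 23747) = -665/((-2 + 12800) + 23747) = -665/(12798 + 23747) = -665/36545 = -665*1/36545 = -133/7309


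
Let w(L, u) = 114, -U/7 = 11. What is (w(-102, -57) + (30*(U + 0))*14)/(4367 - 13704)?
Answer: 32226/9337 ≈ 3.4514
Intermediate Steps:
U = -77 (U = -7*11 = -77)
(w(-102, -57) + (30*(U + 0))*14)/(4367 - 13704) = (114 + (30*(-77 + 0))*14)/(4367 - 13704) = (114 + (30*(-77))*14)/(-9337) = (114 - 2310*14)*(-1/9337) = (114 - 32340)*(-1/9337) = -32226*(-1/9337) = 32226/9337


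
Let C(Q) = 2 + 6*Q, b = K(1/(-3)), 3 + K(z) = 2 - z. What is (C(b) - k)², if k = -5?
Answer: 9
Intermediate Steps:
K(z) = -1 - z (K(z) = -3 + (2 - z) = -1 - z)
b = -⅔ (b = -1 - 1/(-3) = -1 - 1*(-⅓) = -1 + ⅓ = -⅔ ≈ -0.66667)
(C(b) - k)² = ((2 + 6*(-⅔)) - 1*(-5))² = ((2 - 4) + 5)² = (-2 + 5)² = 3² = 9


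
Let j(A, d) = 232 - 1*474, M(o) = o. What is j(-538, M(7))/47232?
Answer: -121/23616 ≈ -0.0051236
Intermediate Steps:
j(A, d) = -242 (j(A, d) = 232 - 474 = -242)
j(-538, M(7))/47232 = -242/47232 = -242*1/47232 = -121/23616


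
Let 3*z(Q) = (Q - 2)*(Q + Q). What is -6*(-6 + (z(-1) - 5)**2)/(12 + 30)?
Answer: -3/7 ≈ -0.42857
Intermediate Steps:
z(Q) = 2*Q*(-2 + Q)/3 (z(Q) = ((Q - 2)*(Q + Q))/3 = ((-2 + Q)*(2*Q))/3 = (2*Q*(-2 + Q))/3 = 2*Q*(-2 + Q)/3)
-6*(-6 + (z(-1) - 5)**2)/(12 + 30) = -6*(-6 + ((2/3)*(-1)*(-2 - 1) - 5)**2)/(12 + 30) = -6*(-6 + ((2/3)*(-1)*(-3) - 5)**2)/42 = -6*(-6 + (2 - 5)**2)/42 = -6*(-6 + (-3)**2)/42 = -6*(-6 + 9)/42 = -18/42 = -6*1/14 = -3/7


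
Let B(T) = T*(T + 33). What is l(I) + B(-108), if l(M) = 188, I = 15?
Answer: 8288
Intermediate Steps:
B(T) = T*(33 + T)
l(I) + B(-108) = 188 - 108*(33 - 108) = 188 - 108*(-75) = 188 + 8100 = 8288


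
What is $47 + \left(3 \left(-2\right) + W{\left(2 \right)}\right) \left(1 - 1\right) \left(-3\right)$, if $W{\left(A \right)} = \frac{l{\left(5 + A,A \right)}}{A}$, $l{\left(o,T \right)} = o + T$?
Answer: $47$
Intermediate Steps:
$l{\left(o,T \right)} = T + o$
$W{\left(A \right)} = \frac{5 + 2 A}{A}$ ($W{\left(A \right)} = \frac{A + \left(5 + A\right)}{A} = \frac{5 + 2 A}{A}$)
$47 + \left(3 \left(-2\right) + W{\left(2 \right)}\right) \left(1 - 1\right) \left(-3\right) = 47 + \left(3 \left(-2\right) + \left(2 + \frac{5}{2}\right)\right) \left(1 - 1\right) \left(-3\right) = 47 + \left(-6 + \left(2 + 5 \cdot \frac{1}{2}\right)\right) 0 \left(-3\right) = 47 + \left(-6 + \left(2 + \frac{5}{2}\right)\right) 0 = 47 + \left(-6 + \frac{9}{2}\right) 0 = 47 - 0 = 47 + 0 = 47$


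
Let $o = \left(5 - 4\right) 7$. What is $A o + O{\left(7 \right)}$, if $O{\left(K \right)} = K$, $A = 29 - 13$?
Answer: $119$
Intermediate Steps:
$A = 16$
$o = 7$ ($o = 1 \cdot 7 = 7$)
$A o + O{\left(7 \right)} = 16 \cdot 7 + 7 = 112 + 7 = 119$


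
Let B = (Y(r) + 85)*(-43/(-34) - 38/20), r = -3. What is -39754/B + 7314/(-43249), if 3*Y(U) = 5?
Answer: 1123907953/1556964 ≈ 721.86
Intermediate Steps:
Y(U) = 5/3 (Y(U) = (1/3)*5 = 5/3)
B = -936/17 (B = (5/3 + 85)*(-43/(-34) - 38/20) = 260*(-43*(-1/34) - 38*1/20)/3 = 260*(43/34 - 19/10)/3 = (260/3)*(-54/85) = -936/17 ≈ -55.059)
-39754/B + 7314/(-43249) = -39754/(-936/17) + 7314/(-43249) = -39754*(-17/936) + 7314*(-1/43249) = 25993/36 - 7314/43249 = 1123907953/1556964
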